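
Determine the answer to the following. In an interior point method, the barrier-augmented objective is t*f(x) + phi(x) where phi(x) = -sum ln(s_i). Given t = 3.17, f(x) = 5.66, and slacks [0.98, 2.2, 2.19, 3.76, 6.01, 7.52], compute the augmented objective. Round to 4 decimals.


Step 1: Compute log-barrier.
ln values: [-0.0202, 0.7885, 0.7839, 1.3244, 1.7934, 2.0176]
phi = -(-0.0202 + 0.7885 + 0.7839 + 1.3244 + 1.7934 + 2.0176) = -6.6876
Step 2: Compute augmented objective.
t*f(x) = 3.17*5.66 = 17.9422
Total = 17.9422 - 6.6876 = 11.2546


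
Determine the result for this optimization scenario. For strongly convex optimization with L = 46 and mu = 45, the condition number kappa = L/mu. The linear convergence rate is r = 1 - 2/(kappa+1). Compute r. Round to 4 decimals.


Step 1: Compute the condition number.
kappa = L/mu = 46/45 = 1.0222
Step 2: Compute the convergence rate.
r = 1 - 2/(kappa + 1) = 1 - 2*mu/(L + mu) = (L - mu)/(L + mu) = 1/91 = 0.011


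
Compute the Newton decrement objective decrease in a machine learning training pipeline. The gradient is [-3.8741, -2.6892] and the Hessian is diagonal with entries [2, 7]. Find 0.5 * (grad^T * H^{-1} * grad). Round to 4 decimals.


Step 1: H is diagonal, so H^(-1) * g = [-1.9371, -0.3842].
Step 2: g^T H^(-1) g = sum_i g_i^2 / H_ii
  = (-3.8741)^2/2 + (-2.6892)^2/7
  = 7.5043 + 1.0331 = 8.5374
Step 3: Objective decrease = 0.5 * g^T H^(-1) g = 4.2687


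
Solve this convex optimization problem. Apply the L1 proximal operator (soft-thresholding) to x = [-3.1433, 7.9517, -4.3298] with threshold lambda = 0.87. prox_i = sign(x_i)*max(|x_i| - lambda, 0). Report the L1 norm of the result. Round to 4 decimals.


Soft-thresholding with lambda = 0.87:
prox(-3.1433) = sign(-3.1433)*max(|-3.1433| - 0.87, 0) = -2.2733
prox(7.9517) = sign(7.9517)*max(|7.9517| - 0.87, 0) = 7.0817
prox(-4.3298) = sign(-4.3298)*max(|-4.3298| - 0.87, 0) = -3.4598
prox(x) = [-2.2733, 7.0817, -3.4598]
||prox(x)||_1 = 2.2733 + 7.0817 + 3.4598 = 12.8148


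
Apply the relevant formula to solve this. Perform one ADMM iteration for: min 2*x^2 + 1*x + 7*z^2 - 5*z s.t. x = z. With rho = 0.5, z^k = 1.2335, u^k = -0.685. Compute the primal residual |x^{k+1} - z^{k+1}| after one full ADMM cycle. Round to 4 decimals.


ADMM iteration with rho = 0.5, z^k = 1.2335, u^k = -0.685
Step 1: x-update.
Minimize 2*x^2 + 1*x + (0.5/2)*(x - 1.2335 - 0.685)^2
FOC: (2*2 + 0.5)*x = -1 + 0.5*(1.2335 + 0.685)
x^{k+1} = -0.0091
Step 2: z-update.
Minimize 7*z^2 - 5*z + (0.5/2)*(-0.0091 - z - 0.685)^2
FOC: (2*7 + 0.5)*z = 5 + 0.5*(-0.0091 - 0.685)
z^{k+1} = 0.3209
Step 3: u-update.
u^{k+1} = -0.685 - 0.0091 - 0.3209 = -1.015
Step 4: Primal residual = |-0.0091 - 0.3209| = 0.33


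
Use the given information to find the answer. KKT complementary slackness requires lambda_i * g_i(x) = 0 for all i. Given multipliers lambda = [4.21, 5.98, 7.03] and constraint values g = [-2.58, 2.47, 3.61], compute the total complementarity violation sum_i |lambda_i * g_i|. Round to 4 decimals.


KKT complementary slackness check:
lambda_1 * g_1 = 4.21 * -2.58 = -10.8618
lambda_2 * g_2 = 5.98 * 2.47 = 14.7706
lambda_3 * g_3 = 7.03 * 3.61 = 25.3783
Total violation = 10.8618 + 14.7706 + 25.3783 = 51.0107


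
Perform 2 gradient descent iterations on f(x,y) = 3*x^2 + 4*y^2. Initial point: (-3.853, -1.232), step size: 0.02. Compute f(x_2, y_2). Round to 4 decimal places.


Gradient descent on f(x,y) = 3*x^2 + 4*y^2.
Starting point: (-3.853, -1.232), alpha = 0.02
Step 1: grad_x = 2*3*-3.853 = -23.118, grad_y = 2*4*-1.232 = -9.856
  x_1 = -3.853 - 0.02*-23.118 = -3.3906
  y_1 = -1.232 - 0.02*-9.856 = -1.0349
Step 2: grad_x = 2*3*-3.3906 = -20.3438, grad_y = 2*4*-1.0349 = -8.279
  x_2 = -3.3906 - 0.02*-20.3438 = -2.9838
  y_2 = -1.0349 - 0.02*-8.279 = -0.8693
f(-2.9838, -0.8693) = 3*(-2.9838)^2 + 4*(-0.8693)^2 = 29.7313


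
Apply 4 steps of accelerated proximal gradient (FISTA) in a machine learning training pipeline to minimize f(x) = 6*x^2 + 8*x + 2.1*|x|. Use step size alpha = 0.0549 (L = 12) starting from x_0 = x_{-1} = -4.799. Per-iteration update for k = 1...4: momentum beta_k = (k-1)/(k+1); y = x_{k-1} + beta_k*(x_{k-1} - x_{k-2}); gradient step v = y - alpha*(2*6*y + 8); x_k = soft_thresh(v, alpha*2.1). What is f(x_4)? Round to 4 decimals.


FISTA on f(x) = 6*x^2 + 8*x + 2.1*|x|
L = 12, alpha = 0.0549
Iteration 1: beta = 0.0, y = -4.799 + 0.0*(-4.799 + 4.799) = -4.799
  grad(y) = -49.588, v = y - alpha*grad = -2.0766
  prox(v) = soft_thresh(-2.0766, 0.1153) = -1.9613
Iteration 2: beta = 0.3333, y = -1.9613 + 0.3333*(-1.9613 + 4.799) = -1.0154
  grad(y) = -4.1853, v = y - alpha*grad = -0.7857
  prox(v) = soft_thresh(-0.7857, 0.1153) = -0.6704
Iteration 3: beta = 0.5, y = -0.6704 + 0.5*(-0.6704 + 1.9613) = -0.0249
  grad(y) = 7.7012, v = y - alpha*grad = -0.4477
  prox(v) = soft_thresh(-0.4477, 0.1153) = -0.3324
Iteration 4: beta = 0.6, y = -0.3324 + 0.6*(-0.3324 + 0.6704) = -0.1296
  grad(y) = 6.4445, v = y - alpha*grad = -0.4834
  prox(v) = soft_thresh(-0.4834, 0.1153) = -0.3681
f(x_4) = 6*(-0.3681)^2 + 8*(-0.3681) + 2.1*|-0.3681| = -1.3589


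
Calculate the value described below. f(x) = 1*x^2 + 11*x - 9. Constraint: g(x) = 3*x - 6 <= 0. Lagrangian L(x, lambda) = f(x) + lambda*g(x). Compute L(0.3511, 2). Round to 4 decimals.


Step 1: Evaluate f(x).
f(0.3511) = 1*0.3511^2 + 11*0.3511 - 9 = -5.0146
Step 2: Evaluate g(x).
g(0.3511) = 3*0.3511 - 6 = -4.9467
Step 3: Compute Lagrangian.
L = -5.0146 + 2*-4.9467 = -14.908


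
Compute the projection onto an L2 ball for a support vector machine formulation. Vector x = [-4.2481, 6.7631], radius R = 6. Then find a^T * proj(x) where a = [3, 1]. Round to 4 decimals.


Step 1: Compute ||x|| (intermediates to 6 decimals).
||x|| = sqrt((-4.2481)^2 + 6.7631^2) = 7.986606
Step 2: Project.
Since ||x|| > R, scale = R/||x|| = 6/7.986606 = 0.751258, proj(x) = scale * x
proj(x) = [-3.191419, 5.080833]
Step 3: Dot product.
a^T * proj(x) = 3*(-3.191419) + 1*5.080833 = -4.4934


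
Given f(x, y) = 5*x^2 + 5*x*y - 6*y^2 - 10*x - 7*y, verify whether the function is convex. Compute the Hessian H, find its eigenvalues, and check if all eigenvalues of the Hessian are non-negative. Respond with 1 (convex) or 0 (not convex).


The Hessian of f(x,y) = 5*x^2 + 5*x*y - 6*y^2 - 10*x - 7*y is:
H = [[10, 5], [5, -12]]
Trace = 10 - 12 = -2
Determinant = 10*-12 - (5)^2 = -145
Discriminant = (-2)^2 - 4*-145 = 584.0
Eigenvalues: lambda_1 = -13.083, lambda_2 = 11.083
The function is not convex.

0


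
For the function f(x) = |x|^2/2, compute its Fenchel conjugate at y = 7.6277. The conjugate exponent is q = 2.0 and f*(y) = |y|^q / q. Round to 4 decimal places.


The conjugate exponent q satisfies 1/p + 1/q = 1.
p = 2, so q = 2/(2 - 1) = 2.0
|y|^q = 7.6277^2.0 = 58.1818
f*(7.6277) = 58.1818 / 2.0 = 29.0909


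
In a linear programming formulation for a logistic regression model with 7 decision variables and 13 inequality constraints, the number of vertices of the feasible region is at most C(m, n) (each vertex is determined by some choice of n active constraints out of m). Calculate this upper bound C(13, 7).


Each vertex corresponds to some choice of n active constraints out of m, so the number of vertices is at most C(m, n) = m! / (n!(m-n)!).
m = 13, n = 7
Numerator: 13 * 12 * 11 * 10 * 9 * 8 * 7
Denominator: 7! = 5040
C(13, 7) = 1716


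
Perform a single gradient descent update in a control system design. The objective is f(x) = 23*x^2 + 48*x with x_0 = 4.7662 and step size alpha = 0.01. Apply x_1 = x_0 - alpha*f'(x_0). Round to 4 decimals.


We compute the gradient at x_0 and apply the update.
f'(x) = 46*x + 48
f'(4.7662) = 46*4.7662 + 48 = 267.2452
x_1 = 4.7662 - 0.01*267.2452 = 2.0937


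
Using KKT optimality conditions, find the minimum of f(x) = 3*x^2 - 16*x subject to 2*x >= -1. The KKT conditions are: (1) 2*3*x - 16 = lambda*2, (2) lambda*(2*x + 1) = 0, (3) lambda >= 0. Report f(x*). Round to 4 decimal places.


Step 1: Try lambda = 0 (constraint inactive).
Stationarity: 2*3*x - 16 = 0
x* = 16/(2*3) = 8/3 = 2.6667 (rounded; the exact value 8/3 is used below)
Check constraint: 2*2.6667 = 5.3334 >= -1 -- satisfied.
Step 2: Compute optimal value.
f(x*) = 3*(8/3)^2 - 16*(8/3) = -21.3333


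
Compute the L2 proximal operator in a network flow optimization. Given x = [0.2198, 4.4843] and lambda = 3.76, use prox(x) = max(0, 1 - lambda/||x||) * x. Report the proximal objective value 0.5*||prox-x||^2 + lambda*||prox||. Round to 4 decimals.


Step 1: Compute ||x||.
||x|| = 4.4897
Step 2: Compute scaling factor.
scale = max(0, 1 - 3.76/4.4897) = 0.1625
Step 3: prox(x) = [0.0357, 0.7288]
||prox(x)|| = 0.7297
Step 4: Proximal objective.
0.5*||prox-x||^2 = 7.0688
lambda*||prox|| = 2.7437
Total = 9.8124


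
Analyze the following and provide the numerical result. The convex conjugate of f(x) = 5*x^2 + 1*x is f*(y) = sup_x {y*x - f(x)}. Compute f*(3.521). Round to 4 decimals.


f*(y) = sup_x {y*x - a*x^2 - b*x} = sup_x {(y-b)*x - a*x^2}
FOC: (y - b) - 2a*x = 0 => x* = (y - b)/(2a)
x* = (3.521 - 1)/(2*5) = 0.2521
f*(3.521) = (y-b)^2/(4a) = (3.521 - 1)^2/(4*5)
= 6.3554/20 = 0.3178


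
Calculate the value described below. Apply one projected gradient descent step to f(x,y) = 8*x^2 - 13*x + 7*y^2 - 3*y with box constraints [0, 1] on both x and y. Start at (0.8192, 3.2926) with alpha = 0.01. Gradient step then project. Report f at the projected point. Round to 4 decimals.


Step 1: Compute gradient at (0.8192, 3.2926).
grad_x = 2*8*0.8192 - 13 = 0.1072
grad_y = 2*7*3.2926 - 3 = 43.0964
Step 2: Gradient step.
x_raw = 0.8192 - 0.01*0.1072 = 0.8181
y_raw = 3.2926 - 0.01*43.0964 = 2.8616
Step 3: Project onto [0, 1].
x_proj = clip(0.8181) = 0.8181
y_proj = clip(2.8616) = 1.0
Step 4: Evaluate f.
f(0.8181, 1.0) = -1.281


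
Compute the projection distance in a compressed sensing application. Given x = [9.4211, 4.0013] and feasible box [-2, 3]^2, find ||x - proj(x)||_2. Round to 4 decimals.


Project each component onto [-2, 3].
clip(9.4211) = 3.0, clip(4.0013) = 3.0
Projection = [3.0, 3.0]
Squared diffs: [41.2305, 1.0026]
Distance = sqrt(42.2331) = 6.4987


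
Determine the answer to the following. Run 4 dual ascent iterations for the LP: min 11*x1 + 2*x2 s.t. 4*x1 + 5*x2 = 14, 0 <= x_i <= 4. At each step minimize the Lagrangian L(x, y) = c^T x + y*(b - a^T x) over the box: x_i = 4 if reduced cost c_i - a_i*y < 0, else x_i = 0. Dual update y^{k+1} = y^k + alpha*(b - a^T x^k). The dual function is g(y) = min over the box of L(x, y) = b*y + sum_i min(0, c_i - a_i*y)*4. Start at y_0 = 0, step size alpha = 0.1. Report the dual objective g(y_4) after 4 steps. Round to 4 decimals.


Dual ascent for LP: min 11*x1 + 2*x2, 4*x1 + 5*x2 = 14, 0 <= x_i <= 4
Step 1: y^k = 0.0, reduced costs: (11.0, 2.0)
  x^k = (0.0, 0.0), subgradient = b - a^T x = 14.0
  y^{k+1} = 0.0 + 0.1*14.0 = 1.4
Step 2: y^k = 1.4, reduced costs: (5.4, -5.0)
  x^k = (0.0, 4.0), subgradient = b - a^T x = -6.0
  y^{k+1} = 1.4 + 0.1*-6.0 = 0.8
Step 3: y^k = 0.8, reduced costs: (7.8, -2.0)
  x^k = (0.0, 4.0), subgradient = b - a^T x = -6.0
  y^{k+1} = 0.8 + 0.1*-6.0 = 0.2
Step 4: y^k = 0.2, reduced costs: (10.2, 1.0)
  x^k = (0.0, 0.0), subgradient = b - a^T x = 14.0
  y^{k+1} = 0.2 + 0.1*14.0 = 1.6
Dual objective at y_4 = 1.6: reduced costs (4.6, -6.0), box minimizer x = (0.0, 4.0)
g(y_4) = b*y + (c1 - a1*y)*x1 + (c2 - a2*y)*x2 = 14*1.6 + 4.6*0.0 + (-6.0)*4.0 = 22.4 + 0.0 - 24.0 = -1.6


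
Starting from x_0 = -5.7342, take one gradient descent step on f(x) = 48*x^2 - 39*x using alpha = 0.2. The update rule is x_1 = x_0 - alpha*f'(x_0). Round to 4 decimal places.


We compute the gradient at x_0 and apply the update.
f'(x) = 96*x - 39
f'(-5.7342) = 96*-5.7342 - 39 = -589.4832
x_1 = -5.7342 - 0.2*-589.4832 = 112.1624


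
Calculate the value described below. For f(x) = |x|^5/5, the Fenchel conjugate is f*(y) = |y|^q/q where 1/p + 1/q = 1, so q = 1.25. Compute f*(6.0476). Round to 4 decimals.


The conjugate exponent q satisfies 1/p + 1/q = 1.
p = 5, so q = 5/(5 - 1) = 1.25
|y|^q = 6.0476^1.25 = 9.4837
f*(6.0476) = 9.4837 / 1.25 = 7.587


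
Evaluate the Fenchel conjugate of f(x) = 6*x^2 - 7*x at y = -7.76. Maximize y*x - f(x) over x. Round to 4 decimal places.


f*(y) = sup_x {y*x - a*x^2 - b*x} = sup_x {(y-b)*x - a*x^2}
FOC: (y - b) - 2a*x = 0 => x* = (y - b)/(2a)
x* = (-7.76 + 7)/(2*6) = -0.0633
f*(-7.76) = (y-b)^2/(4a) = (-7.76 + 7)^2/(4*6)
= 0.5776/24 = 0.0241


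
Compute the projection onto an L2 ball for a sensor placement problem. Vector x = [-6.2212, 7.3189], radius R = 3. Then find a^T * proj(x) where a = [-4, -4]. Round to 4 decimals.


Step 1: Compute ||x|| (intermediates to 6 decimals).
||x|| = sqrt((-6.2212)^2 + 7.3189^2) = 9.605708
Step 2: Project.
Since ||x|| > R, scale = R/||x|| = 3/9.605708 = 0.312314, proj(x) = scale * x
proj(x) = [-1.942968, 2.285795]
Step 3: Dot product.
a^T * proj(x) = -4*(-1.942968) - 4*2.285795 = -1.3713


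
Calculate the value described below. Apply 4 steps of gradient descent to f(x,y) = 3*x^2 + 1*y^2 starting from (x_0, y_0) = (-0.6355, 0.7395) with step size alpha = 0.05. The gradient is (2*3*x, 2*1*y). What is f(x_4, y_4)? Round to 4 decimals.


Gradient descent on f(x,y) = 3*x^2 + 1*y^2.
Starting point: (-0.6355, 0.7395), alpha = 0.05
Step 1: grad_x = 2*3*-0.6355 = -3.813, grad_y = 2*1*0.7395 = 1.479
  x_1 = -0.6355 - 0.05*-3.813 = -0.4449
  y_1 = 0.7395 - 0.05*1.479 = 0.6656
Step 2: grad_x = 2*3*-0.4449 = -2.6691, grad_y = 2*1*0.6656 = 1.3311
  x_2 = -0.4449 - 0.05*-2.6691 = -0.3114
  y_2 = 0.6656 - 0.05*1.3311 = 0.599
Step 3: grad_x = 2*3*-0.3114 = -1.8684, grad_y = 2*1*0.599 = 1.198
  x_3 = -0.3114 - 0.05*-1.8684 = -0.218
  y_3 = 0.599 - 0.05*1.198 = 0.5391
Step 4: grad_x = 2*3*-0.218 = -1.3079, grad_y = 2*1*0.5391 = 1.0782
  x_4 = -0.218 - 0.05*-1.3079 = -0.1526
  y_4 = 0.5391 - 0.05*1.0782 = 0.4852
f(-0.1526, 0.4852) = 3*(-0.1526)^2 + 1*0.4852^2 = 0.3053


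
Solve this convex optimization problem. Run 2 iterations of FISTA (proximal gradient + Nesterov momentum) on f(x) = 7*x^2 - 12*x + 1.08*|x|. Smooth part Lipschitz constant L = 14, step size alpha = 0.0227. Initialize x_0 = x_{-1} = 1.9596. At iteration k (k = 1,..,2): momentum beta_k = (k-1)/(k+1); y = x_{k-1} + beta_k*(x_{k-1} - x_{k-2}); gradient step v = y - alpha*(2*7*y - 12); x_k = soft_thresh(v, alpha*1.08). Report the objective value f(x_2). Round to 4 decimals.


FISTA on f(x) = 7*x^2 - 12*x + 1.08*|x|
L = 14, alpha = 0.0227
Iteration 1: beta = 0.0, y = 1.9596 + 0.0*(1.9596 - 1.9596) = 1.9596
  grad(y) = 15.4344, v = y - alpha*grad = 1.6092
  prox(v) = soft_thresh(1.6092, 0.0245) = 1.5847
Iteration 2: beta = 0.3333, y = 1.5847 + 0.3333*(1.5847 - 1.9596) = 1.4598
  grad(y) = 8.4367, v = y - alpha*grad = 1.2683
  prox(v) = soft_thresh(1.2683, 0.0245) = 1.2437
f(x_2) = 7*1.2437^2 - 12*1.2437 + 1.08*|1.2437| = -2.7534


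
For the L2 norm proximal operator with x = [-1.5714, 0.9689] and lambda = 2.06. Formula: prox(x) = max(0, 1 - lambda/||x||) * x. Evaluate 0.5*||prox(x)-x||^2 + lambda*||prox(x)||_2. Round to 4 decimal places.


Step 1: Compute ||x||.
||x|| = 1.8461
Step 2: Compute scaling factor.
scale = max(0, 1 - 2.06/1.8461) = 0.0
Step 3: prox(x) = [-0.0, 0.0]
||prox(x)|| = 0.0
Step 4: Proximal objective.
0.5*||prox-x||^2 = 1.704
lambda*||prox|| = 0.0
Total = 1.704


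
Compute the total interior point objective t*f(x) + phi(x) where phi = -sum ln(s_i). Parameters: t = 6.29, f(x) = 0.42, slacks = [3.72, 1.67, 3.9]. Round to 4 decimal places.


Step 1: Compute log-barrier.
ln values: [1.3137, 0.5128, 1.361]
phi = -(1.3137 + 0.5128 + 1.361) = -3.1875
Step 2: Compute augmented objective.
t*f(x) = 6.29*0.42 = 2.6418
Total = 2.6418 - 3.1875 = -0.5457


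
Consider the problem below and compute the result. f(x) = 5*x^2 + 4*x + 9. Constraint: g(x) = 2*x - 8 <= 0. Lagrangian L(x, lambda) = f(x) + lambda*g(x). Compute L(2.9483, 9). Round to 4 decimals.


Step 1: Evaluate f(x).
f(2.9483) = 5*2.9483^2 + 4*2.9483 + 9 = 64.2556
Step 2: Evaluate g(x).
g(2.9483) = 2*2.9483 - 8 = -2.1034
Step 3: Compute Lagrangian.
L = 64.2556 + 9*-2.1034 = 45.325


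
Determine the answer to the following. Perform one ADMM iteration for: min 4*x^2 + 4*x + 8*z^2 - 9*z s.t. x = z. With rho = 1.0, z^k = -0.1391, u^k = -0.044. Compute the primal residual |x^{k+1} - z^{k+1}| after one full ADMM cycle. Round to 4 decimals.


ADMM iteration with rho = 1.0, z^k = -0.1391, u^k = -0.044
Step 1: x-update.
Minimize 4*x^2 + 4*x + (1.0/2)*(x + 0.1391 - 0.044)^2
FOC: (2*4 + 1.0)*x = -4 + 1.0*(-0.1391 + 0.044)
x^{k+1} = -0.455
Step 2: z-update.
Minimize 8*z^2 - 9*z + (1.0/2)*(-0.455 - z - 0.044)^2
FOC: (2*8 + 1.0)*z = 9 + 1.0*(-0.455 - 0.044)
z^{k+1} = 0.5001
Step 3: u-update.
u^{k+1} = -0.044 - 0.455 - 0.5001 = -0.9991
Step 4: Primal residual = |-0.455 - 0.5001| = 0.9551


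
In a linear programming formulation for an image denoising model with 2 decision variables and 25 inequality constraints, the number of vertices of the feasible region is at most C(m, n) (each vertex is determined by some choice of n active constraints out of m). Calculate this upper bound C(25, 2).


Each vertex corresponds to some choice of n active constraints out of m, so the number of vertices is at most C(m, n) = m! / (n!(m-n)!).
m = 25, n = 2
Numerator: 25 * 24
Denominator: 2! = 2
C(25, 2) = 300


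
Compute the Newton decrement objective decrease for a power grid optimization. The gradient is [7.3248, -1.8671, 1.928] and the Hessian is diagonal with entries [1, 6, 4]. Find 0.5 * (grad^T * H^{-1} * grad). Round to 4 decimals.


Step 1: H is diagonal, so H^(-1) * g = [7.3248, -0.3112, 0.482].
Step 2: g^T H^(-1) g = sum_i g_i^2 / H_ii
  = (7.3248)^2/1 + (-1.8671)^2/6 + (1.928)^2/4
  = 53.6527 + 0.581 + 0.9293 = 55.163
Step 3: Objective decrease = 0.5 * g^T H^(-1) g = 27.5815


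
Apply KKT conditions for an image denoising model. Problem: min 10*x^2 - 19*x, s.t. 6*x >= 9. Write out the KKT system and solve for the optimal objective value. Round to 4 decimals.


Step 1: Try lambda = 0 (constraint inactive).
x_unc = 19/(2*10) = 0.95
Check: 6*0.95 = 5.7 < 9 -- violated!
Step 2: Constraint must be active: 6*x = 9
x* = 9/6 = 1.5
lambda = (2*10*1.5 - 19)/6 = 1.8333
Step 3: Compute optimal value.
f(x*) = 10*1.5^2 - 19*1.5 = -6.0


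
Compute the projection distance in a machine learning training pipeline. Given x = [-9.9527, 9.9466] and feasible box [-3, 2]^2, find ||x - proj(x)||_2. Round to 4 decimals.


Project each component onto [-3, 2].
clip(-9.9527) = -3.0, clip(9.9466) = 2.0
Projection = [-3.0, 2.0]
Squared diffs: [48.34, 63.1485]
Distance = sqrt(111.4885) = 10.5588


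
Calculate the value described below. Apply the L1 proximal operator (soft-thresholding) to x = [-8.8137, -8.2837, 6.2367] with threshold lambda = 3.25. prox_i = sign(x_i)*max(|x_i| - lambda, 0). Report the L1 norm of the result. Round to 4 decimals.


Soft-thresholding with lambda = 3.25:
prox(-8.8137) = sign(-8.8137)*max(|-8.8137| - 3.25, 0) = -5.5637
prox(-8.2837) = sign(-8.2837)*max(|-8.2837| - 3.25, 0) = -5.0337
prox(6.2367) = sign(6.2367)*max(|6.2367| - 3.25, 0) = 2.9867
prox(x) = [-5.5637, -5.0337, 2.9867]
||prox(x)||_1 = 5.5637 + 5.0337 + 2.9867 = 13.5841


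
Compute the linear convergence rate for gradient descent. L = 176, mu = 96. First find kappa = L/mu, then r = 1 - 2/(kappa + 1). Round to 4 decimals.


Step 1: Compute the condition number.
kappa = L/mu = 176/96 = 1.8333
Step 2: Compute the convergence rate.
r = 1 - 2/(kappa + 1) = 1 - 2*mu/(L + mu) = (L - mu)/(L + mu) = 80/272 = 0.2941


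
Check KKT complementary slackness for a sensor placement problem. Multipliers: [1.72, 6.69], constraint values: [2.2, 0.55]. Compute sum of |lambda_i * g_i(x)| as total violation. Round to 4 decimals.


KKT complementary slackness check:
lambda_1 * g_1 = 1.72 * 2.2 = 3.784
lambda_2 * g_2 = 6.69 * 0.55 = 3.6795
Total violation = 3.784 + 3.6795 = 7.4635


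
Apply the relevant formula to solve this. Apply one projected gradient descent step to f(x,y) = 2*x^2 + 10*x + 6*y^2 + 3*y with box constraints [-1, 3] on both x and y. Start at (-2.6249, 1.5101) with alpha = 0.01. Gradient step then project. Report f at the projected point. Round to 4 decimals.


Step 1: Compute gradient at (-2.6249, 1.5101).
grad_x = 2*2*-2.6249 + 10 = -0.4996
grad_y = 2*6*1.5101 + 3 = 21.1212
Step 2: Gradient step.
x_raw = -2.6249 - 0.01*-0.4996 = -2.6199
y_raw = 1.5101 - 0.01*21.1212 = 1.2989
Step 3: Project onto [-1, 3].
x_proj = clip(-2.6199) = -1.0
y_proj = clip(1.2989) = 1.2989
Step 4: Evaluate f.
f(-1.0, 1.2989) = 6.0193


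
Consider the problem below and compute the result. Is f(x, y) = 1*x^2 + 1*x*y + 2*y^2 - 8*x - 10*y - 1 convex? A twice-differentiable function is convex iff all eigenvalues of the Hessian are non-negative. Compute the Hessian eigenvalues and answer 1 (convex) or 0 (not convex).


The Hessian of f(x,y) = 1*x^2 + 1*x*y + 2*y^2 - 8*x - 10*y - 1 is:
H = [[2, 1], [1, 4]]
Trace = 2 + 4 = 6
Determinant = 2*4 - (1)^2 = 7
Discriminant = (6)^2 - 4*7 = 8.0
Eigenvalues: lambda_1 = 1.5858, lambda_2 = 4.4142
The function is convex.

1


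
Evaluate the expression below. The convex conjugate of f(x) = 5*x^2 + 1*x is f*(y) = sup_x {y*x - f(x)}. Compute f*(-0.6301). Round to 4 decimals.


f*(y) = sup_x {y*x - a*x^2 - b*x} = sup_x {(y-b)*x - a*x^2}
FOC: (y - b) - 2a*x = 0 => x* = (y - b)/(2a)
x* = (-0.6301 - 1)/(2*5) = -0.163
f*(-0.6301) = (y-b)^2/(4a) = (-0.6301 - 1)^2/(4*5)
= 2.6572/20 = 0.1329


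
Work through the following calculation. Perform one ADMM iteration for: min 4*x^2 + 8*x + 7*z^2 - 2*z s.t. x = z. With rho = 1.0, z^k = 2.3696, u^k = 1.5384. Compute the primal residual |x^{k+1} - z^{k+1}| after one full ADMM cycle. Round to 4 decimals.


ADMM iteration with rho = 1.0, z^k = 2.3696, u^k = 1.5384
Step 1: x-update.
Minimize 4*x^2 + 8*x + (1.0/2)*(x - 2.3696 + 1.5384)^2
FOC: (2*4 + 1.0)*x = -8 + 1.0*(2.3696 - 1.5384)
x^{k+1} = -0.7965
Step 2: z-update.
Minimize 7*z^2 - 2*z + (1.0/2)*(-0.7965 - z + 1.5384)^2
FOC: (2*7 + 1.0)*z = 2 + 1.0*(-0.7965 + 1.5384)
z^{k+1} = 0.1828
Step 3: u-update.
u^{k+1} = 1.5384 - 0.7965 - 0.1828 = 0.5591
Step 4: Primal residual = |-0.7965 - 0.1828| = 0.9793


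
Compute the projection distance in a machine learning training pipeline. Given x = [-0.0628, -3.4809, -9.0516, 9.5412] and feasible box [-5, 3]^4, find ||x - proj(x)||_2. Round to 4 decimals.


Project each component onto [-5, 3].
clip(-0.0628) = -0.0628, clip(-3.4809) = -3.4809, clip(-9.0516) = -5.0, clip(9.5412) = 3.0
Projection = [-0.0628, -3.4809, -5.0, 3.0]
Squared diffs: [0.0, 0.0, 16.4155, 42.7873]
Distance = sqrt(59.2028) = 7.6943


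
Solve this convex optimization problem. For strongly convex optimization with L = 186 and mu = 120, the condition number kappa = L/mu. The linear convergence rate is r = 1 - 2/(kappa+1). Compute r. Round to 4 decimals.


Step 1: Compute the condition number.
kappa = L/mu = 186/120 = 1.55
Step 2: Compute the convergence rate.
r = 1 - 2/(kappa + 1) = 1 - 2*mu/(L + mu) = (L - mu)/(L + mu) = 66/306 = 0.2157


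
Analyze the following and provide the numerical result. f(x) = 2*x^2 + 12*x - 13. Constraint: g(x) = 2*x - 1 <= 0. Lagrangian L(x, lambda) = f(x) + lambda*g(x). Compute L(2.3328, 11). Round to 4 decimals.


Step 1: Evaluate f(x).
f(2.3328) = 2*2.3328^2 + 12*2.3328 - 13 = 25.8775
Step 2: Evaluate g(x).
g(2.3328) = 2*2.3328 - 1 = 3.6656
Step 3: Compute Lagrangian.
L = 25.8775 + 11*3.6656 = 66.1991


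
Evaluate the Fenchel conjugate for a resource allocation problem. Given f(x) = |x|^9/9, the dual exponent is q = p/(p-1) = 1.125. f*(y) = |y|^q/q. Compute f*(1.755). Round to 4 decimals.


The conjugate exponent q satisfies 1/p + 1/q = 1.
p = 9, so q = 9/(9 - 1) = 1.125
|y|^q = 1.755^1.125 = 1.8828
f*(1.755) = 1.8828 / 1.125 = 1.6736


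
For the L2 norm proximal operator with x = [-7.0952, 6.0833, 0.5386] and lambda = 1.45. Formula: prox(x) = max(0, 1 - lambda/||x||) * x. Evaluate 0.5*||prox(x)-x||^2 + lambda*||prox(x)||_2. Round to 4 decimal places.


Step 1: Compute ||x||.
||x|| = 9.3615
Step 2: Compute scaling factor.
scale = max(0, 1 - 1.45/9.3615) = 0.8451
Step 3: prox(x) = [-5.9962, 5.1411, 0.4552]
||prox(x)|| = 7.9115
Step 4: Proximal objective.
0.5*||prox-x||^2 = 1.0513
lambda*||prox|| = 11.4717
Total = 12.523


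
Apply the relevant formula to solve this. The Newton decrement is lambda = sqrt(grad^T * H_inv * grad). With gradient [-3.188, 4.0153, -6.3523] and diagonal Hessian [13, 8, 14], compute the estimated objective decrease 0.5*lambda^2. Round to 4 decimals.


Step 1: H is diagonal, so H^(-1) * g = [-0.2452, 0.5019, -0.4537].
Step 2: g^T H^(-1) g = sum_i g_i^2 / H_ii
  = (-3.188)^2/13 + (4.0153)^2/8 + (-6.3523)^2/14
  = 0.7818 + 2.0153 + 2.8823 = 5.6794
Step 3: Objective decrease = 0.5 * g^T H^(-1) g = 2.8397


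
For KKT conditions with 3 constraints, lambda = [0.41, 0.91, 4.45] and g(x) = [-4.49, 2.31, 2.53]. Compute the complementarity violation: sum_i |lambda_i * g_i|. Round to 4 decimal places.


KKT complementary slackness check:
lambda_1 * g_1 = 0.41 * -4.49 = -1.8409
lambda_2 * g_2 = 0.91 * 2.31 = 2.1021
lambda_3 * g_3 = 4.45 * 2.53 = 11.2585
Total violation = 1.8409 + 2.1021 + 11.2585 = 15.2015


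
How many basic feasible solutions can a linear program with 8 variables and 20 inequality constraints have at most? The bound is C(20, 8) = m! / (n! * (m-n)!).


Each vertex corresponds to some choice of n active constraints out of m, so the number of vertices is at most C(m, n) = m! / (n!(m-n)!).
m = 20, n = 8
Numerator: 20 * 19 * 18 * 17 * 16 * 15 * 14 * 13
Denominator: 8! = 40320
C(20, 8) = 125970


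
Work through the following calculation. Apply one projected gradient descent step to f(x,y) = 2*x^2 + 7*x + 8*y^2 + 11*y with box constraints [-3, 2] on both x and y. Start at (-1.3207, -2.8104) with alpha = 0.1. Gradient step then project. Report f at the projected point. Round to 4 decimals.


Step 1: Compute gradient at (-1.3207, -2.8104).
grad_x = 2*2*-1.3207 + 7 = 1.7172
grad_y = 2*8*-2.8104 + 11 = -33.9664
Step 2: Gradient step.
x_raw = -1.3207 - 0.1*1.7172 = -1.4924
y_raw = -2.8104 - 0.1*-33.9664 = 0.5862
Step 3: Project onto [-3, 2].
x_proj = clip(-1.4924) = -1.4924
y_proj = clip(0.5862) = 0.5862
Step 4: Evaluate f.
f(-1.4924, 0.5862) = 3.2058


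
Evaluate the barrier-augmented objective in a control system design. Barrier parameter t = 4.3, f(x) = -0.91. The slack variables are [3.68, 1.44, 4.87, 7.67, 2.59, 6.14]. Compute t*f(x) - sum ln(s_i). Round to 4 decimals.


Step 1: Compute log-barrier.
ln values: [1.3029, 0.3646, 1.5831, 2.0373, 0.9517, 1.8148]
phi = -(1.3029 + 0.3646 + 1.5831 + 2.0373 + 0.9517 + 1.8148) = -8.0544
Step 2: Compute augmented objective.
t*f(x) = 4.3*-0.91 = -3.913
Total = -3.913 - 8.0544 = -11.9674


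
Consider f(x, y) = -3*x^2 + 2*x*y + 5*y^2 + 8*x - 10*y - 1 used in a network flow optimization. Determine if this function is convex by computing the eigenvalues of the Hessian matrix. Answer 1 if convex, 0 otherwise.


The Hessian of f(x,y) = -3*x^2 + 2*x*y + 5*y^2 + 8*x - 10*y - 1 is:
H = [[-6, 2], [2, 10]]
Trace = -6 + 10 = 4
Determinant = -6*10 - (2)^2 = -64
Discriminant = (4)^2 - 4*-64 = 272.0
Eigenvalues: lambda_1 = -6.2462, lambda_2 = 10.2462
The function is not convex.

0


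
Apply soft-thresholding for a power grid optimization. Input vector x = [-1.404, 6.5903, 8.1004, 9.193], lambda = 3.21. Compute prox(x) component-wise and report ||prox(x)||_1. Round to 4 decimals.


Soft-thresholding with lambda = 3.21:
prox(-1.404) = sign(-1.404)*max(|-1.404| - 3.21, 0) = 0.0
prox(6.5903) = sign(6.5903)*max(|6.5903| - 3.21, 0) = 3.3803
prox(8.1004) = sign(8.1004)*max(|8.1004| - 3.21, 0) = 4.8904
prox(9.193) = sign(9.193)*max(|9.193| - 3.21, 0) = 5.983
prox(x) = [0.0, 3.3803, 4.8904, 5.983]
||prox(x)||_1 = 0.0 + 3.3803 + 4.8904 + 5.983 = 14.2537


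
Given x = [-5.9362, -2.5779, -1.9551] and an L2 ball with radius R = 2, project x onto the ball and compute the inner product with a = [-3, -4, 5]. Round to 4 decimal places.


Step 1: Compute ||x|| (intermediates to 6 decimals).
||x|| = sqrt((-5.9362)^2 + (-2.5779)^2 + (-1.9551)^2) = 6.760655
Step 2: Project.
Since ||x|| > R, scale = R/||x|| = 2/6.760655 = 0.295829, proj(x) = scale * x
proj(x) = [-1.7561, -0.762618, -0.578375]
Step 3: Dot product.
a^T * proj(x) = -3*(-1.7561) - 4*(-0.762618) + 5*(-0.578375) = 5.4269


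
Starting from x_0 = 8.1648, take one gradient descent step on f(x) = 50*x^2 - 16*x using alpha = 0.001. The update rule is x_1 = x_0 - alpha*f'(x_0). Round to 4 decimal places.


We compute the gradient at x_0 and apply the update.
f'(x) = 100*x - 16
f'(8.1648) = 100*8.1648 - 16 = 800.48
x_1 = 8.1648 - 0.001*800.48 = 7.3643


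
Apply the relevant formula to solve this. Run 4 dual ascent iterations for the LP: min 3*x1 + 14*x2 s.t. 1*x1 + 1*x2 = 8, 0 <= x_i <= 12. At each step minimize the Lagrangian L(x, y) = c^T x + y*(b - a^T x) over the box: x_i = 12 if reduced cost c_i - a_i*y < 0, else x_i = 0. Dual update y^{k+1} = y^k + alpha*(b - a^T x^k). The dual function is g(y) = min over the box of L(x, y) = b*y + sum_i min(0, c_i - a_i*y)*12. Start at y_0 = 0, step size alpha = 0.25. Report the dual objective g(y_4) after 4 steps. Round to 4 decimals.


Dual ascent for LP: min 3*x1 + 14*x2, 1*x1 + 1*x2 = 8, 0 <= x_i <= 12
Step 1: y^k = 0.0, reduced costs: (3.0, 14.0)
  x^k = (0.0, 0.0), subgradient = b - a^T x = 8.0
  y^{k+1} = 0.0 + 0.25*8.0 = 2.0
Step 2: y^k = 2.0, reduced costs: (1.0, 12.0)
  x^k = (0.0, 0.0), subgradient = b - a^T x = 8.0
  y^{k+1} = 2.0 + 0.25*8.0 = 4.0
Step 3: y^k = 4.0, reduced costs: (-1.0, 10.0)
  x^k = (12.0, 0.0), subgradient = b - a^T x = -4.0
  y^{k+1} = 4.0 + 0.25*-4.0 = 3.0
Step 4: y^k = 3.0, reduced costs: (0.0, 11.0)
  x^k = (0.0, 0.0), subgradient = b - a^T x = 8.0
  y^{k+1} = 3.0 + 0.25*8.0 = 5.0
Dual objective at y_4 = 5.0: reduced costs (-2.0, 9.0), box minimizer x = (12.0, 0.0)
g(y_4) = b*y + (c1 - a1*y)*x1 + (c2 - a2*y)*x2 = 8*5.0 + (-2.0)*12.0 + 9.0*0.0 = 40.0 - 24.0 + 0.0 = 16.0


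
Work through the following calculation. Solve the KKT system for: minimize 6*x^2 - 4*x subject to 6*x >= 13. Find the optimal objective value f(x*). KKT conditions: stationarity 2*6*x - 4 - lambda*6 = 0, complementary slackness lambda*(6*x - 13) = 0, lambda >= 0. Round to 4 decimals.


Step 1: Try lambda = 0 (constraint inactive).
x_unc = 4/(2*6) = 0.3333
Check: 6*0.3333 = 1.9998 < 13 -- violated!
Step 2: Constraint must be active: 6*x = 13
x* = 13/6 = 2.1667 (rounded; the exact value 13/6 is used below)
lambda = (2*6*(13/6) - 4)/6 = 3.6667
Step 3: Compute optimal value.
f(x*) = 6*(13/6)^2 - 4*(13/6) = 19.5


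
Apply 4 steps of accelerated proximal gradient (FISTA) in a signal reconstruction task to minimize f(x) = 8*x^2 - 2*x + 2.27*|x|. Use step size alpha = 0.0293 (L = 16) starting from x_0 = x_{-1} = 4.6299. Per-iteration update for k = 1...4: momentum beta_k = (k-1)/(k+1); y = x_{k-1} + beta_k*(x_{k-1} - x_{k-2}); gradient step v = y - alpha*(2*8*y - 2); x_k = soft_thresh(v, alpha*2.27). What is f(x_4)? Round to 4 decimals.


FISTA on f(x) = 8*x^2 - 2*x + 2.27*|x|
L = 16, alpha = 0.0293
Iteration 1: beta = 0.0, y = 4.6299 + 0.0*(4.6299 - 4.6299) = 4.6299
  grad(y) = 72.0784, v = y - alpha*grad = 2.518
  prox(v) = soft_thresh(2.518, 0.0665) = 2.4515
Iteration 2: beta = 0.3333, y = 2.4515 + 0.3333*(2.4515 - 4.6299) = 1.7254
  grad(y) = 25.6057, v = y - alpha*grad = 0.9751
  prox(v) = soft_thresh(0.9751, 0.0665) = 0.9086
Iteration 3: beta = 0.5, y = 0.9086 + 0.5*(0.9086 - 2.4515) = 0.1372
  grad(y) = 0.1944, v = y - alpha*grad = 0.1315
  prox(v) = soft_thresh(0.1315, 0.0665) = 0.0649
Iteration 4: beta = 0.6, y = 0.0649 + 0.6*(0.0649 - 0.9086) = -0.4412
  grad(y) = -9.06, v = y - alpha*grad = -0.1758
  prox(v) = soft_thresh(-0.1758, 0.0665) = -0.1093
f(x_4) = 8*(-0.1093)^2 - 2*(-0.1093) + 2.27*|-0.1093| = 0.5622


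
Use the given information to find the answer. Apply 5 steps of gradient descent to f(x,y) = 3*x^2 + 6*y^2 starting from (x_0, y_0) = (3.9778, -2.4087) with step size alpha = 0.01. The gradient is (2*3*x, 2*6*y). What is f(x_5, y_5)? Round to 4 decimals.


Gradient descent on f(x,y) = 3*x^2 + 6*y^2.
Starting point: (3.9778, -2.4087), alpha = 0.01
Step 1: grad_x = 2*3*3.9778 = 23.8668, grad_y = 2*6*-2.4087 = -28.9044
  x_1 = 3.9778 - 0.01*23.8668 = 3.7391
  y_1 = -2.4087 - 0.01*-28.9044 = -2.1197
Step 2: grad_x = 2*3*3.7391 = 22.4348, grad_y = 2*6*-2.1197 = -25.4359
  x_2 = 3.7391 - 0.01*22.4348 = 3.5148
  y_2 = -2.1197 - 0.01*-25.4359 = -1.8653
Step 3: grad_x = 2*3*3.5148 = 21.0887, grad_y = 2*6*-1.8653 = -22.3836
  x_3 = 3.5148 - 0.01*21.0887 = 3.3039
  y_3 = -1.8653 - 0.01*-22.3836 = -1.6415
Step 4: grad_x = 2*3*3.3039 = 19.8234, grad_y = 2*6*-1.6415 = -19.6975
  x_4 = 3.3039 - 0.01*19.8234 = 3.1057
  y_4 = -1.6415 - 0.01*-19.6975 = -1.4445
Step 5: grad_x = 2*3*3.1057 = 18.634, grad_y = 2*6*-1.4445 = -17.3338
  x_5 = 3.1057 - 0.01*18.634 = 2.9193
  y_5 = -1.4445 - 0.01*-17.3338 = -1.2711
f(2.9193, -1.2711) = 3*2.9193^2 + 6*(-1.2711)^2 = 35.2622


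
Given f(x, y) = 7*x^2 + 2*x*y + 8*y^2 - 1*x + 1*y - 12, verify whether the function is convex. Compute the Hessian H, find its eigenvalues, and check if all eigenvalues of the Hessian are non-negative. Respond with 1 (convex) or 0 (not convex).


The Hessian of f(x,y) = 7*x^2 + 2*x*y + 8*y^2 - 1*x + 1*y - 12 is:
H = [[14, 2], [2, 16]]
Trace = 14 + 16 = 30
Determinant = 14*16 - (2)^2 = 220
Discriminant = (30)^2 - 4*220 = 20.0
Eigenvalues: lambda_1 = 12.7639, lambda_2 = 17.2361
The function is convex.

1


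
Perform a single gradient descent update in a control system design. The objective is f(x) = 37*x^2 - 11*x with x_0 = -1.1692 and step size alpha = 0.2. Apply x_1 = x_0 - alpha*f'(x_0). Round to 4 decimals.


We compute the gradient at x_0 and apply the update.
f'(x) = 74*x - 11
f'(-1.1692) = 74*-1.1692 - 11 = -97.5208
x_1 = -1.1692 - 0.2*-97.5208 = 18.335


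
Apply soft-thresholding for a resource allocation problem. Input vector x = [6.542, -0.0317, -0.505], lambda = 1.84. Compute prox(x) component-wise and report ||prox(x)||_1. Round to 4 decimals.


Soft-thresholding with lambda = 1.84:
prox(6.542) = sign(6.542)*max(|6.542| - 1.84, 0) = 4.702
prox(-0.0317) = sign(-0.0317)*max(|-0.0317| - 1.84, 0) = 0.0
prox(-0.505) = sign(-0.505)*max(|-0.505| - 1.84, 0) = 0.0
prox(x) = [4.702, 0.0, 0.0]
||prox(x)||_1 = 4.702 + 0.0 + 0.0 = 4.702


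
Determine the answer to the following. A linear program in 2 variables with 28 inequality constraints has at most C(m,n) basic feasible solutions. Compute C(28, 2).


Each vertex corresponds to some choice of n active constraints out of m, so the number of vertices is at most C(m, n) = m! / (n!(m-n)!).
m = 28, n = 2
Numerator: 28 * 27
Denominator: 2! = 2
C(28, 2) = 378


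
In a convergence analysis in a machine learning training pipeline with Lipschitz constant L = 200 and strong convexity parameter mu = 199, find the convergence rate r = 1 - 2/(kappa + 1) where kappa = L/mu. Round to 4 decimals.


Step 1: Compute the condition number.
kappa = L/mu = 200/199 = 1.005
Step 2: Compute the convergence rate.
r = 1 - 2/(kappa + 1) = 1 - 2*mu/(L + mu) = (L - mu)/(L + mu) = 1/399 = 0.0025


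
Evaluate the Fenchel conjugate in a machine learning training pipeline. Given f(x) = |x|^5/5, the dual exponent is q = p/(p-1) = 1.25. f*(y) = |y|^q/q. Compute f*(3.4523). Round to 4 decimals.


The conjugate exponent q satisfies 1/p + 1/q = 1.
p = 5, so q = 5/(5 - 1) = 1.25
|y|^q = 3.4523^1.25 = 4.7058
f*(3.4523) = 4.7058 / 1.25 = 3.7647


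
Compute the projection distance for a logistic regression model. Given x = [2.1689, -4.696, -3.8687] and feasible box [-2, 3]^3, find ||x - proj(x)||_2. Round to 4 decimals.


Project each component onto [-2, 3].
clip(2.1689) = 2.1689, clip(-4.696) = -2.0, clip(-3.8687) = -2.0
Projection = [2.1689, -2.0, -2.0]
Squared diffs: [0.0, 7.2684, 3.492]
Distance = sqrt(10.7604) = 3.2803


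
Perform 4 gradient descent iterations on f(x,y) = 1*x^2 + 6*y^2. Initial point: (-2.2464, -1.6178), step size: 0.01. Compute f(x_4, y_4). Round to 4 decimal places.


Gradient descent on f(x,y) = 1*x^2 + 6*y^2.
Starting point: (-2.2464, -1.6178), alpha = 0.01
Step 1: grad_x = 2*1*-2.2464 = -4.4928, grad_y = 2*6*-1.6178 = -19.4136
  x_1 = -2.2464 - 0.01*-4.4928 = -2.2015
  y_1 = -1.6178 - 0.01*-19.4136 = -1.4237
Step 2: grad_x = 2*1*-2.2015 = -4.4029, grad_y = 2*6*-1.4237 = -17.084
  x_2 = -2.2015 - 0.01*-4.4029 = -2.1574
  y_2 = -1.4237 - 0.01*-17.084 = -1.2528
Step 3: grad_x = 2*1*-2.1574 = -4.3149, grad_y = 2*6*-1.2528 = -15.0339
  x_3 = -2.1574 - 0.01*-4.3149 = -2.1143
  y_3 = -1.2528 - 0.01*-15.0339 = -1.1025
Step 4: grad_x = 2*1*-2.1143 = -4.2286, grad_y = 2*6*-1.1025 = -13.2298
  x_4 = -2.1143 - 0.01*-4.2286 = -2.072
  y_4 = -1.1025 - 0.01*-13.2298 = -0.9702
f(-2.072, -0.9702) = 1*(-2.072)^2 + 6*(-0.9702)^2 = 9.9408


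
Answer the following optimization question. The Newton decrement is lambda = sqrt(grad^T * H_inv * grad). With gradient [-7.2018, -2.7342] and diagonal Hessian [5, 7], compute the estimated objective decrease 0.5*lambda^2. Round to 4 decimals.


Step 1: H is diagonal, so H^(-1) * g = [-1.4404, -0.3906].
Step 2: g^T H^(-1) g = sum_i g_i^2 / H_ii
  = (-7.2018)^2/5 + (-2.7342)^2/7
  = 10.3732 + 1.068 = 11.4412
Step 3: Objective decrease = 0.5 * g^T H^(-1) g = 5.7206


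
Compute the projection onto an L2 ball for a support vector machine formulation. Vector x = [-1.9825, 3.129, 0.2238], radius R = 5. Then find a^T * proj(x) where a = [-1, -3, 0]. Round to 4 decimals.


Step 1: Compute ||x|| (intermediates to 6 decimals).
||x|| = sqrt((-1.9825)^2 + 3.129^2 + 0.2238^2) = 3.710934
Step 2: Project.
Since ||x|| <= R, proj = x (no scaling needed).
proj(x) = [-1.9825, 3.129, 0.2238]
Step 3: Dot product.
a^T * proj(x) = -1*(-1.9825) - 3*3.129 + 0*0.2238 = -7.4045


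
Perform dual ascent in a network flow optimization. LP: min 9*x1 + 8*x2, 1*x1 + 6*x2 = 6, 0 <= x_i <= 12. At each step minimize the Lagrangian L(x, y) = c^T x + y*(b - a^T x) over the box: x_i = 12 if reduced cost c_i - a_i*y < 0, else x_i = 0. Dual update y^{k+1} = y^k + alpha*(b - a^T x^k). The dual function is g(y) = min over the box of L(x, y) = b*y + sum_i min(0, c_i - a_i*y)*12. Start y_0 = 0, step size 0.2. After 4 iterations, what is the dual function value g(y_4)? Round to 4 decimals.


Dual ascent for LP: min 9*x1 + 8*x2, 1*x1 + 6*x2 = 6, 0 <= x_i <= 12
Step 1: y^k = 0.0, reduced costs: (9.0, 8.0)
  x^k = (0.0, 0.0), subgradient = b - a^T x = 6.0
  y^{k+1} = 0.0 + 0.2*6.0 = 1.2
Step 2: y^k = 1.2, reduced costs: (7.8, 0.8)
  x^k = (0.0, 0.0), subgradient = b - a^T x = 6.0
  y^{k+1} = 1.2 + 0.2*6.0 = 2.4
Step 3: y^k = 2.4, reduced costs: (6.6, -6.4)
  x^k = (0.0, 12.0), subgradient = b - a^T x = -66.0
  y^{k+1} = 2.4 + 0.2*-66.0 = -10.8
Step 4: y^k = -10.8, reduced costs: (19.8, 72.8)
  x^k = (0.0, 0.0), subgradient = b - a^T x = 6.0
  y^{k+1} = -10.8 + 0.2*6.0 = -9.6
Dual objective at y_4 = -9.6: reduced costs (18.6, 65.6), box minimizer x = (0.0, 0.0)
g(y_4) = b*y + (c1 - a1*y)*x1 + (c2 - a2*y)*x2 = 6*(-9.6) + 18.6*0.0 + 65.6*0.0 = -57.6 + 0.0 + 0.0 = -57.6


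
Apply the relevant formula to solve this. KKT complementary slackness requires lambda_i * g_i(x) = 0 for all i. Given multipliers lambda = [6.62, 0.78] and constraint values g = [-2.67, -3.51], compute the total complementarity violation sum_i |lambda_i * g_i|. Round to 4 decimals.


KKT complementary slackness check:
lambda_1 * g_1 = 6.62 * -2.67 = -17.6754
lambda_2 * g_2 = 0.78 * -3.51 = -2.7378
Total violation = 17.6754 + 2.7378 = 20.4132


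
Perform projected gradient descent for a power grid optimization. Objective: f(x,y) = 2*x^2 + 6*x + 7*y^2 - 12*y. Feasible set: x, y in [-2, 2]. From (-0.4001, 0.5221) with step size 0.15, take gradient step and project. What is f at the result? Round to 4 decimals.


Step 1: Compute gradient at (-0.4001, 0.5221).
grad_x = 2*2*-0.4001 + 6 = 4.3996
grad_y = 2*7*0.5221 - 12 = -4.6906
Step 2: Gradient step.
x_raw = -0.4001 - 0.15*4.3996 = -1.06
y_raw = 0.5221 - 0.15*-4.6906 = 1.2257
Step 3: Project onto [-2, 2].
x_proj = clip(-1.06) = -1.06
y_proj = clip(1.2257) = 1.2257
Step 4: Evaluate f.
f(-1.06, 1.2257) = -8.3049
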